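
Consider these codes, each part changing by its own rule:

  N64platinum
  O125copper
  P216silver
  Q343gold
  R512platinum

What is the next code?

Letter: letters move forward 1 place in the alphabet, so N, O, P, Q, R → S.
For the second component, perfect cubes: 4³, 5³, 6³, …: 64, 125, 216, 343, 512 → 729.
Metal: repeats platinum → copper → silver → gold, so platinum, copper, silver, gold, platinum → copper.
So the next code is S729copper.

S729copper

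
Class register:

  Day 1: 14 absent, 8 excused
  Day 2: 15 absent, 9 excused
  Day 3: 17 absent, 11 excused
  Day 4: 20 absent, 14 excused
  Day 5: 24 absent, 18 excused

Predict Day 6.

Absent — differences are 1, 2, 3, … (increasing by 1 each time): 14, 15, 17, 20, 24 → 29.
Excused: always 6 less than the absent; 8, 9, 11, 14, 18 → 23.
So the next record is 29 absent, 23 excused.

29 absent, 23 excused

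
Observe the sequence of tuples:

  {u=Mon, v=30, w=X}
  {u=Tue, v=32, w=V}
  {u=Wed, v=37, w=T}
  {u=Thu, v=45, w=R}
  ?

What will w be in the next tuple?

W — letters move back 2 places in the alphabet: X, V, T, R → P.

P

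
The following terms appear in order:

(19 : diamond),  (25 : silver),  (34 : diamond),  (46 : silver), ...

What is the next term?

First part: differences are 6, 9, 12, … (increasing by 3 each time); 19, 25, 34, 46 → 61.
For the rank, alternates diamond ↔ silver: diamond, silver, diamond, silver → diamond.
Combining the parts gives (61 : diamond).

(61 : diamond)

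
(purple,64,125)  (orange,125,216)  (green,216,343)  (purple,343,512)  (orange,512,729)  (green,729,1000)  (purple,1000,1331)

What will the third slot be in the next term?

Third slot — perfect cubes: 5³, 6³, 7³, …: 125, 216, 343, 512, 729, 1000, 1331 → 1728.

1728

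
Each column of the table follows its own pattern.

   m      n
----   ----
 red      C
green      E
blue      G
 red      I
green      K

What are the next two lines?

Column m: repeats red → green → blue, so red, green, blue, red, green → blue → red.
For the column n, letters move forward 2 places in the alphabet: C, E, G, I, K → M → O.
So the next two lines are blue  M and red  O.

blue  M; red  O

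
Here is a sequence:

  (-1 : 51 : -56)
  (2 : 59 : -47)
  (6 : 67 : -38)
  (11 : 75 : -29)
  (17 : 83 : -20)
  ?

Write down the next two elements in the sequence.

First part: differences are 3, 4, 5, … (increasing by 1 each time); -1, 2, 6, 11, 17 → 24 → 32.
Second part goes 51, 59, 67, 75, 83 → 91 → 99 (+8 each step).
For the third part, +9 each step: -56, -47, -38, -29, -20 → -11 → -2.
So the next two elements are (24 : 91 : -11) and (32 : 99 : -2).

(24 : 91 : -11), (32 : 99 : -2)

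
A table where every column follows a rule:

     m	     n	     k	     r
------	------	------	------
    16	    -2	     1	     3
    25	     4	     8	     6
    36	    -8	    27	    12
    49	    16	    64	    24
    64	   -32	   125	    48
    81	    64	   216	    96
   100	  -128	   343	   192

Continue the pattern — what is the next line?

121  256  512  384

Column m — perfect squares: 4², 5², 6², …: 16, 25, 36, 49, 64, 81, 100 → 121.
Column n: -2, 4, -8, 16, -32, 64, -128 → 256 (×(-2) each step).
Column k goes 1, 8, 27, 64, 125, 216, 343 → 512 (perfect cubes: 1³, 2³, 3³, …).
Column r: 3, 6, 12, 24, 48, 96, 192 → 384 (×2 each step).
Putting it together: 121  256  512  384.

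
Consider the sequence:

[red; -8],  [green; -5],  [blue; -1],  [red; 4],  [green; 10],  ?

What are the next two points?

Colour — repeats red → green → blue: red, green, blue, red, green → blue → red.
Second entry: differences are 3, 4, 5, … (increasing by 1 each time); -8, -5, -1, 4, 10 → 17 → 25.
Putting the parts together: [blue; 17] and then [red; 25].

[blue; 17], [red; 25]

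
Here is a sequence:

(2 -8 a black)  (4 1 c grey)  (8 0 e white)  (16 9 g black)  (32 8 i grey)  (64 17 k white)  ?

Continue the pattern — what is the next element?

(128 16 m black)

First coordinate — ×2 each step: 2, 4, 8, 16, 32, 64 → 128.
Second coordinate — alternating steps +9, −1, +9, −1, …: -8, 1, 0, 9, 8, 17 → 16.
Letter — letters move forward 2 places in the alphabet: a, c, e, g, i, k → m.
Shade: repeats black → grey → white, so black, grey, white, black, grey, white → black.
Putting it together: (128 16 m black).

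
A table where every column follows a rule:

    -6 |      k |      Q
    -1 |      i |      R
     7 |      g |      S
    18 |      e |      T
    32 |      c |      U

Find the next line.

First component: differences are 5, 8, 11, … (increasing by 3 each time), so -6, -1, 7, 18, 32 → 49.
First letter: letters move back 2 places in the alphabet, so k, i, g, e, c → a.
Second letter: Q, R, S, T, U → V (letters move forward 1 place in the alphabet).
So the next line is 49  a  V.

49  a  V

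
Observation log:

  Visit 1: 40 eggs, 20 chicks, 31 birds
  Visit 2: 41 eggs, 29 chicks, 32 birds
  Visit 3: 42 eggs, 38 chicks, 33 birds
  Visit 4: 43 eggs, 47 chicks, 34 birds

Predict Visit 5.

44 eggs, 56 chicks, 35 birds

Eggs: +1 each step, so 40, 41, 42, 43 → 44.
Chicks goes 20, 29, 38, 47 → 56 (+9 each step).
For the birds, always 9 less than the eggs: 31, 32, 33, 34 → 35.
Combining the parts gives 44 eggs, 56 chicks, 35 birds.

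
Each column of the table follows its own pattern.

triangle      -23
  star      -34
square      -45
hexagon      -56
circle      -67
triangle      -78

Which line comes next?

Shape: repeats triangle → star → square → hexagon → circle, so triangle, star, square, hexagon, circle, triangle → star.
Second component goes -23, -34, -45, -56, -67, -78 → -89 (−11 each step).
So the next line is star  -89.

star  -89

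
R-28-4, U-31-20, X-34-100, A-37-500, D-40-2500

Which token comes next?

G-43-12500

Letter: R, U, X, A, D → G (letters move forward 3 places in the alphabet, wrapping Z→A).
Second component: 28, 31, 34, 37, 40 → 43 (+3 each step).
For the third component, ×5 each step: 4, 20, 100, 500, 2500 → 12500.
Combining the parts gives G-43-12500.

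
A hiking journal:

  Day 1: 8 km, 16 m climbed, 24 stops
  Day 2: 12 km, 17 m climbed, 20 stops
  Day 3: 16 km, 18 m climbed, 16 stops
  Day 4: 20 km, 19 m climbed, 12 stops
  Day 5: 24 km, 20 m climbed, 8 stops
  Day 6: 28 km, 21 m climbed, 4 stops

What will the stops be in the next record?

Km goes 8, 12, 16, 20, 24, 28 → 32 (+4 each step).
M climbed: 16, 17, 18, 19, 20, 21 → 22 (+1 each step).
Stops: 24, 20, 16, 12, 8, 4 → 0 (−4 each step).

0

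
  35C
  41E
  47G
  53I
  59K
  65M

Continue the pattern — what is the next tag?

71O

First component: +6 each step, so 35, 41, 47, 53, 59, 65 → 71.
For the letter, letters move forward 2 places in the alphabet: C, E, G, I, K, M → O.
So the next tag is 71O.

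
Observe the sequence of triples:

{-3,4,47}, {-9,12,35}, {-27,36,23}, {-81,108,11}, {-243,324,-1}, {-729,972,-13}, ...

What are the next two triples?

{-2187,2916,-25}, {-6561,8748,-37}

First value — ×3 each step: -3, -9, -27, -81, -243, -729 → -2187 → -6561.
Second value — ×3 each step: 4, 12, 36, 108, 324, 972 → 2916 → 8748.
Third value goes 47, 35, 23, 11, -1, -13 → -25 → -37 (−12 each step).
So the next two triples are {-2187,2916,-25} and {-6561,8748,-37}.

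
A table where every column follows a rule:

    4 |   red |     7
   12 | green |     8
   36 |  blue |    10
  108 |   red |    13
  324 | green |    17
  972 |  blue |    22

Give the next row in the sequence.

First component goes 4, 12, 36, 108, 324, 972 → 2916 (×3 each step).
Colour: repeats red → green → blue, so red, green, blue, red, green, blue → red.
Third component goes 7, 8, 10, 13, 17, 22 → 28 (differences are 1, 2, 3, … (increasing by 1 each time)).
So the next row is 2916  red  28.

2916  red  28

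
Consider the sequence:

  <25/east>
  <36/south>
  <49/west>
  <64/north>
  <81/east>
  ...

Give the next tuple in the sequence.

First slot — perfect squares: 5², 6², 7², …: 25, 36, 49, 64, 81 → 100.
Direction goes east, south, west, north, east → south (repeats east → south → west → north).
So the next tuple is <100/south>.

<100/south>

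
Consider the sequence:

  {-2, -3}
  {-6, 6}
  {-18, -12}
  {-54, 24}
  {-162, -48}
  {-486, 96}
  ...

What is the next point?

{-1458, -192}

First slot — ×3 each step: -2, -6, -18, -54, -162, -486 → -1458.
Second slot goes -3, 6, -12, 24, -48, 96 → -192 (×(-2) each step).
Putting it together: {-1458, -192}.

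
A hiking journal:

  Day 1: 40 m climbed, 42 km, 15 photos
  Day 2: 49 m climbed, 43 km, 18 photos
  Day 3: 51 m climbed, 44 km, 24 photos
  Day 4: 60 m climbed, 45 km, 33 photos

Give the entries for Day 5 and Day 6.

62 m climbed, 46 km, 45 photos; 71 m climbed, 47 km, 60 photos

M climbed: alternating steps +9, +2, +9, +2, …, so 40, 49, 51, 60 → 62 → 71.
Km: +1 each step; 42, 43, 44, 45 → 46 → 47.
Photos goes 15, 18, 24, 33 → 45 → 60 (differences are 3, 6, 9, … (increasing by 3 each time)).
Putting the parts together: 62 m climbed, 46 km, 45 photos and then 71 m climbed, 47 km, 60 photos.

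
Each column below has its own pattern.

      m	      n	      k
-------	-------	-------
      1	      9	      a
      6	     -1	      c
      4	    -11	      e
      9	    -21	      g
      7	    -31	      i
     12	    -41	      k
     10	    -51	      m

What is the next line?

Column m: alternating steps +5, −2, +5, −2, …, so 1, 6, 4, 9, 7, 12, 10 → 15.
Column n: −10 each step; 9, -1, -11, -21, -31, -41, -51 → -61.
Column k: letters move forward 2 places in the alphabet; a, c, e, g, i, k, m → o.
So the next line is 15  -61  o.

15  -61  o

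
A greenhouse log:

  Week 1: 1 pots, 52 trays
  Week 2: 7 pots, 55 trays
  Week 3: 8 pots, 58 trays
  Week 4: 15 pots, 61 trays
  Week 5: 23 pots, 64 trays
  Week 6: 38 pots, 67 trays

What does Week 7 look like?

Pots: each term is the sum of the two before it, so 1, 7, 8, 15, 23, 38 → 61.
Trays — +3 each step: 52, 55, 58, 61, 64, 67 → 70.
So the next record is 61 pots, 70 trays.

61 pots, 70 trays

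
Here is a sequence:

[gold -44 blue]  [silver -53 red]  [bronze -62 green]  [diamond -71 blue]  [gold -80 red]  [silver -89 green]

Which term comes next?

For the rank, repeats gold → silver → bronze → diamond: gold, silver, bronze, diamond, gold, silver → bronze.
Second value: −9 each step, so -44, -53, -62, -71, -80, -89 → -98.
Colour goes blue, red, green, blue, red, green → blue (repeats blue → red → green).
So the next term is [bronze -98 blue].

[bronze -98 blue]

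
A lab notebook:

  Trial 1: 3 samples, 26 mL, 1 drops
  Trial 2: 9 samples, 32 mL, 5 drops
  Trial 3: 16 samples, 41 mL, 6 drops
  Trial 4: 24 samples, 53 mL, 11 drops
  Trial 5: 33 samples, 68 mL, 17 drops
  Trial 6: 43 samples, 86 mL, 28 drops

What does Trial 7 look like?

54 samples, 107 mL, 45 drops

Samples: differences are 6, 7, 8, … (increasing by 1 each time); 3, 9, 16, 24, 33, 43 → 54.
ML: 26, 32, 41, 53, 68, 86 → 107 (differences are 6, 9, 12, … (increasing by 3 each time)).
Drops: each term is the sum of the two before it; 1, 5, 6, 11, 17, 28 → 45.
So the next record is 54 samples, 107 mL, 45 drops.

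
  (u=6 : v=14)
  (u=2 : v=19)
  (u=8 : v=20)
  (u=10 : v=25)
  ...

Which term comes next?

U — each term is the sum of the two before it: 6, 2, 8, 10 → 18.
V — alternating steps +5, +1, +5, +1, …: 14, 19, 20, 25 → 26.
So the next term is (u=18 : v=26).

(u=18 : v=26)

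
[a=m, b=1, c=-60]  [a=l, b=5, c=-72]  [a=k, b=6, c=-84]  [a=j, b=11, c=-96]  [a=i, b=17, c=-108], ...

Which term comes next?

[a=h, b=28, c=-120]

A: letters move back 1 place in the alphabet, so m, l, k, j, i → h.
For the b, each term is the sum of the two before it: 1, 5, 6, 11, 17 → 28.
For the c, −12 each step: -60, -72, -84, -96, -108 → -120.
Putting it together: [a=h, b=28, c=-120].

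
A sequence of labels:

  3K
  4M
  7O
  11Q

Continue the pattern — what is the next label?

First component — each term is the sum of the two before it: 3, 4, 7, 11 → 18.
Letter — letters move forward 2 places in the alphabet: K, M, O, Q → S.
So the next label is 18S.

18S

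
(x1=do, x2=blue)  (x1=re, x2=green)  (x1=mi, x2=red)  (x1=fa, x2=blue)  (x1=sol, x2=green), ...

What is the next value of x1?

la

X1 — runs through the solfège scale do→ti: do, re, mi, fa, sol → la.
For the x2, repeats blue → green → red: blue, green, red, blue, green → red.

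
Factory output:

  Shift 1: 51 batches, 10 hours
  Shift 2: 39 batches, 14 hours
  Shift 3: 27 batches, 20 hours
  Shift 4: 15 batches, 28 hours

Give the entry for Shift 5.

3 batches, 38 hours

Batches: −12 each step, so 51, 39, 27, 15 → 3.
Hours: differences are 4, 6, 8, … (increasing by 2 each time); 10, 14, 20, 28 → 38.
Putting it together: 3 batches, 38 hours.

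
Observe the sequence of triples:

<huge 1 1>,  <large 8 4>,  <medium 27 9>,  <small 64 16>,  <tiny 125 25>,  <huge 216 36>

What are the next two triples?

<large 343 49>, <medium 512 64>

Size — repeats huge → large → medium → small → tiny: huge, large, medium, small, tiny, huge → large → medium.
Second part: 1, 8, 27, 64, 125, 216 → 343 → 512 (perfect cubes: 1³, 2³, 3³, …).
Third part: perfect squares: 1², 2², 3², …, so 1, 4, 9, 16, 25, 36 → 49 → 64.
Putting the parts together: <large 343 49> and then <medium 512 64>.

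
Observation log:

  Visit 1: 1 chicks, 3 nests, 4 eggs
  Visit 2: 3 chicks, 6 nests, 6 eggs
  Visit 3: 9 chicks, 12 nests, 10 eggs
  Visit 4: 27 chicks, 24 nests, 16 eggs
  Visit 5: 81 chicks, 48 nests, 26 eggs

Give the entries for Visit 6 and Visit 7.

243 chicks, 96 nests, 42 eggs; 729 chicks, 192 nests, 68 eggs

Chicks: ×3 each step; 1, 3, 9, 27, 81 → 243 → 729.
Nests goes 3, 6, 12, 24, 48 → 96 → 192 (×2 each step).
Eggs: each term is the sum of the two before it, so 4, 6, 10, 16, 26 → 42 → 68.
So the next two records are 243 chicks, 96 nests, 42 eggs and 729 chicks, 192 nests, 68 eggs.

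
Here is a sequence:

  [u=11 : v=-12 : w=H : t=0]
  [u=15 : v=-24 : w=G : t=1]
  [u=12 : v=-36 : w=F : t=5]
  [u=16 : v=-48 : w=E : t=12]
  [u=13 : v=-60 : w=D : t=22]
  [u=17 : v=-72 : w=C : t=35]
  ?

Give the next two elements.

U: 11, 15, 12, 16, 13, 17 → 14 → 18 (alternating steps +4, −3, +4, −3, …).
V: −12 each step; -12, -24, -36, -48, -60, -72 → -84 → -96.
For the w, letters move back 1 place in the alphabet: H, G, F, E, D, C → B → A.
T — differences are 1, 4, 7, … (increasing by 3 each time): 0, 1, 5, 12, 22, 35 → 51 → 70.
Putting the parts together: [u=14 : v=-84 : w=B : t=51] and then [u=18 : v=-96 : w=A : t=70].

[u=14 : v=-84 : w=B : t=51], [u=18 : v=-96 : w=A : t=70]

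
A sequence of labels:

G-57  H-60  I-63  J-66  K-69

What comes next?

L-72

For the letter, letters move forward 1 place in the alphabet: G, H, I, J, K → L.
Second component goes 57, 60, 63, 66, 69 → 72 (+3 each step).
Putting it together: L-72.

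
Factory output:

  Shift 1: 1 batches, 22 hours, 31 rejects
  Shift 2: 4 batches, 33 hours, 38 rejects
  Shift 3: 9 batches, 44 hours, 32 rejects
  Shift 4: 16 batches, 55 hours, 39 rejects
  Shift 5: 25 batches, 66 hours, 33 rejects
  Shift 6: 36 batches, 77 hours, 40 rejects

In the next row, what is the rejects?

34

Rejects goes 31, 38, 32, 39, 33, 40 → 34 (alternating steps +7, −6, +7, −6, …).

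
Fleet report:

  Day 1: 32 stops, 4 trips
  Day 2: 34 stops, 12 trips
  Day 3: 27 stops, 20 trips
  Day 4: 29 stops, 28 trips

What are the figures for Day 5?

Stops: 32, 34, 27, 29 → 22 (alternating steps +2, −7, +2, −7, …).
Trips: 4, 12, 20, 28 → 36 (+8 each step).
Putting it together: 22 stops, 36 trips.

22 stops, 36 trips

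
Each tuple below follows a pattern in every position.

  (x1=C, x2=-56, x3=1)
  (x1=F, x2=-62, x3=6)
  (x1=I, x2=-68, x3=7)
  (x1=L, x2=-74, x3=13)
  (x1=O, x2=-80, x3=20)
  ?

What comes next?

(x1=R, x2=-86, x3=33)

X1: C, F, I, L, O → R (letters move forward 3 places in the alphabet).
For the x2, −6 each step: -56, -62, -68, -74, -80 → -86.
X3: each term is the sum of the two before it; 1, 6, 7, 13, 20 → 33.
Putting it together: (x1=R, x2=-86, x3=33).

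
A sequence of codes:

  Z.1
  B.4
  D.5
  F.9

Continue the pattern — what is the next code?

Letter goes Z, B, D, F → H (letters move forward 2 places in the alphabet, wrapping Z→A).
Second component — each term is the sum of the two before it: 1, 4, 5, 9 → 14.
Combining the parts gives H.14.

H.14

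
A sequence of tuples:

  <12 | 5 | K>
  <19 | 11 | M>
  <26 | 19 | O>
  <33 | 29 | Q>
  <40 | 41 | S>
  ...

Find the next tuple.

<47 | 55 | U>

First component: +7 each step, so 12, 19, 26, 33, 40 → 47.
Second component — differences are 6, 8, 10, … (increasing by 2 each time): 5, 11, 19, 29, 41 → 55.
Letter — letters move forward 2 places in the alphabet: K, M, O, Q, S → U.
Combining the parts gives <47 | 55 | U>.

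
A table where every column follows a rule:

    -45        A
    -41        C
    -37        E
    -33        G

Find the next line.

-29  I

First component — +4 each step: -45, -41, -37, -33 → -29.
Letter goes A, C, E, G → I (letters move forward 2 places in the alphabet).
Putting it together: -29  I.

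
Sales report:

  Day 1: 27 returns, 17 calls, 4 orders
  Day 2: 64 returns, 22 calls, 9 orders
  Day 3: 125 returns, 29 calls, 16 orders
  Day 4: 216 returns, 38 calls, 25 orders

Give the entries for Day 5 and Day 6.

Returns goes 27, 64, 125, 216 → 343 → 512 (perfect cubes: 3³, 4³, 5³, …).
Calls: differences are 5, 7, 9, … (increasing by 2 each time), so 17, 22, 29, 38 → 49 → 62.
Orders: 4, 9, 16, 25 → 36 → 49 (perfect squares: 2², 3², 4², …).
Putting the parts together: 343 returns, 49 calls, 36 orders and then 512 returns, 62 calls, 49 orders.

343 returns, 49 calls, 36 orders; 512 returns, 62 calls, 49 orders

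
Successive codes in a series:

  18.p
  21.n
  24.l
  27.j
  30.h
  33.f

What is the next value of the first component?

First component: 18, 21, 24, 27, 30, 33 → 36 (+3 each step).
Letter: p, n, l, j, h, f → d (letters move back 2 places in the alphabet).

36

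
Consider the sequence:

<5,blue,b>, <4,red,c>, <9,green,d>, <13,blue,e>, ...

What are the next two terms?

<22,red,f>, <35,green,g>

For the first part, each term is the sum of the two before it: 5, 4, 9, 13 → 22 → 35.
Colour: blue, red, green, blue → red → green (repeats blue → red → green).
Letter: b, c, d, e → f → g (letters move forward 1 place in the alphabet).
Putting the parts together: <22,red,f> and then <35,green,g>.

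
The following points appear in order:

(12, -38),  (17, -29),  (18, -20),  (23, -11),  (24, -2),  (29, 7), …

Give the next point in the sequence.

(30, 16)

First coordinate goes 12, 17, 18, 23, 24, 29 → 30 (alternating steps +5, +1, +5, +1, …).
Second coordinate: -38, -29, -20, -11, -2, 7 → 16 (+9 each step).
Putting it together: (30, 16).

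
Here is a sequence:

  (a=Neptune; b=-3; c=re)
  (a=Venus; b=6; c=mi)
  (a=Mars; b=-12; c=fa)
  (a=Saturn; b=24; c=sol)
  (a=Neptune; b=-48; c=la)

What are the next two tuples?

(a=Venus; b=96; c=ti), (a=Mars; b=-192; c=do)

A — repeats Neptune → Venus → Mars → Saturn: Neptune, Venus, Mars, Saturn, Neptune → Venus → Mars.
B: ×(-2) each step, so -3, 6, -12, 24, -48 → 96 → -192.
C: runs through the solfège scale do→ti, so re, mi, fa, sol, la → ti → do.
So the next two tuples are (a=Venus; b=96; c=ti) and (a=Mars; b=-192; c=do).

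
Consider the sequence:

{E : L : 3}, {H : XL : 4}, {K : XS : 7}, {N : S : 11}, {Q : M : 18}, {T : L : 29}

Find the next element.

{W : XL : 47}

Letter: letters move forward 3 places in the alphabet; E, H, K, N, Q, T → W.
Size — repeats L → XL → XS → S → M: L, XL, XS, S, M, L → XL.
Third entry — each term is the sum of the two before it: 3, 4, 7, 11, 18, 29 → 47.
So the next element is {W : XL : 47}.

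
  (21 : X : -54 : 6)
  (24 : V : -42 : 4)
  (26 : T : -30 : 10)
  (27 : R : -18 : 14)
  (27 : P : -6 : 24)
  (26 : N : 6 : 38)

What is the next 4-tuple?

First part goes 21, 24, 26, 27, 27, 26 → 24 (differences are 3, 2, 1, … (decreasing by 1 each time)).
Letter: letters move back 2 places in the alphabet, so X, V, T, R, P, N → L.
Third part: -54, -42, -30, -18, -6, 6 → 18 (+12 each step).
For the fourth part, each term is the sum of the two before it: 6, 4, 10, 14, 24, 38 → 62.
Combining the parts gives (24 : L : 18 : 62).

(24 : L : 18 : 62)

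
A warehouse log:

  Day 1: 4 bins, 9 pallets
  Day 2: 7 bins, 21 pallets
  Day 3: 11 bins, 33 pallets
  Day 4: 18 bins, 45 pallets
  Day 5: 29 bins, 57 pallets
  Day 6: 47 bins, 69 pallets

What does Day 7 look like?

Bins: each term is the sum of the two before it; 4, 7, 11, 18, 29, 47 → 76.
For the pallets, +12 each step: 9, 21, 33, 45, 57, 69 → 81.
So the next line is 76 bins, 81 pallets.

76 bins, 81 pallets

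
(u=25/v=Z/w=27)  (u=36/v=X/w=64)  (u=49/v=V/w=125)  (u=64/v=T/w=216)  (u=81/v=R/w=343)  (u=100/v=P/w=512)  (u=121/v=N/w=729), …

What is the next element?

(u=144/v=L/w=1000)

U — perfect squares: 5², 6², 7², …: 25, 36, 49, 64, 81, 100, 121 → 144.
V goes Z, X, V, T, R, P, N → L (letters move back 2 places in the alphabet).
W: perfect cubes: 3³, 4³, 5³, …; 27, 64, 125, 216, 343, 512, 729 → 1000.
Putting it together: (u=144/v=L/w=1000).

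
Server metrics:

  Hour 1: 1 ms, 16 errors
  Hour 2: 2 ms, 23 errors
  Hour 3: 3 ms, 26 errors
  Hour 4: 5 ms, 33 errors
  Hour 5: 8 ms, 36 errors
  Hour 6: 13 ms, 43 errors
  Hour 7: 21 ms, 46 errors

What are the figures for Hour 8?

34 ms, 53 errors

Ms — each term is the sum of the two before it: 1, 2, 3, 5, 8, 13, 21 → 34.
For the errors, alternating steps +7, +3, +7, +3, …: 16, 23, 26, 33, 36, 43, 46 → 53.
Combining the parts gives 34 ms, 53 errors.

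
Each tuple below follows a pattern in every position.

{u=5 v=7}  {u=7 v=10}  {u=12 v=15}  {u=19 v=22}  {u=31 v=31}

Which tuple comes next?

{u=50 v=42}

U — each term is the sum of the two before it: 5, 7, 12, 19, 31 → 50.
V: 7, 10, 15, 22, 31 → 42 (differences are 3, 5, 7, … (increasing by 2 each time)).
So the next tuple is {u=50 v=42}.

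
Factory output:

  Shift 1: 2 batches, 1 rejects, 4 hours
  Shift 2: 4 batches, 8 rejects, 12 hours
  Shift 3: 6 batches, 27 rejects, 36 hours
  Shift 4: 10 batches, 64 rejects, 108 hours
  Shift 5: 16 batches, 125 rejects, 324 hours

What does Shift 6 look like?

26 batches, 216 rejects, 972 hours

Batches: 2, 4, 6, 10, 16 → 26 (each term is the sum of the two before it).
Rejects goes 1, 8, 27, 64, 125 → 216 (perfect cubes: 1³, 2³, 3³, …).
Hours goes 4, 12, 36, 108, 324 → 972 (×3 each step).
Putting it together: 26 batches, 216 rejects, 972 hours.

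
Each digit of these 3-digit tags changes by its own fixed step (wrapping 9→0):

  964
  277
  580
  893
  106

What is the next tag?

For the first digit, +3 each step, mod 10: 9, 2, 5, 8, 1 → 4.
For the second digit, +1 each step, mod 10: 6, 7, 8, 9, 0 → 1.
Third digit: 4, 7, 0, 3, 6 → 9 (+3 each step, mod 10).
Combining the parts gives 419.

419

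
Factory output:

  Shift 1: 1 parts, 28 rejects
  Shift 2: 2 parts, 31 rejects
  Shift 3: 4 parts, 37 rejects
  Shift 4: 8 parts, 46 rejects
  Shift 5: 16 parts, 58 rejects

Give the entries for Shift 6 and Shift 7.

Parts: 1, 2, 4, 8, 16 → 32 → 64 (×2 each step).
For the rejects, differences are 3, 6, 9, … (increasing by 3 each time): 28, 31, 37, 46, 58 → 73 → 91.
So the next two rows are 32 parts, 73 rejects and 64 parts, 91 rejects.

32 parts, 73 rejects; 64 parts, 91 rejects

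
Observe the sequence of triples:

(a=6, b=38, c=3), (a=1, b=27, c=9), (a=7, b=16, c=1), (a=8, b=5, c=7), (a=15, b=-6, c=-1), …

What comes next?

(a=23, b=-17, c=5)

A: each term is the sum of the two before it; 6, 1, 7, 8, 15 → 23.
B goes 38, 27, 16, 5, -6 → -17 (−11 each step).
C: 3, 9, 1, 7, -1 → 5 (alternating steps +6, −8, +6, −8, …).
Putting it together: (a=23, b=-17, c=5).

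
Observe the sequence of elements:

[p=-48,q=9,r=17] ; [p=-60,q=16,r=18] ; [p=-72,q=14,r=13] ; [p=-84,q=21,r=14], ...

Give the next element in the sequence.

[p=-96,q=19,r=9]

P: -48, -60, -72, -84 → -96 (−12 each step).
Q: alternating steps +7, −2, +7, −2, …, so 9, 16, 14, 21 → 19.
R: alternating steps +1, −5, +1, −5, …; 17, 18, 13, 14 → 9.
Combining the parts gives [p=-96,q=19,r=9].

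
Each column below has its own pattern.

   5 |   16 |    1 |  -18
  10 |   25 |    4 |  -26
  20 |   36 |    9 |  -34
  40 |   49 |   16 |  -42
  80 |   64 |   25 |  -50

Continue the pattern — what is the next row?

First component: ×2 each step; 5, 10, 20, 40, 80 → 160.
Second component — perfect squares: 4², 5², 6², …: 16, 25, 36, 49, 64 → 81.
Third component: 1, 4, 9, 16, 25 → 36 (perfect squares: 1², 2², 3², …).
Fourth component: -18, -26, -34, -42, -50 → -58 (−8 each step).
Combining the parts gives 160  81  36  -58.

160  81  36  -58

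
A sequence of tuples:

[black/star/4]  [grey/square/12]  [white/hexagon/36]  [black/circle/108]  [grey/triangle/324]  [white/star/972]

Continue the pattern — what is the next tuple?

Shade goes black, grey, white, black, grey, white → black (repeats black → grey → white).
For the shape, repeats star → square → hexagon → circle → triangle: star, square, hexagon, circle, triangle, star → square.
Third component goes 4, 12, 36, 108, 324, 972 → 2916 (×3 each step).
So the next tuple is [black/square/2916].

[black/square/2916]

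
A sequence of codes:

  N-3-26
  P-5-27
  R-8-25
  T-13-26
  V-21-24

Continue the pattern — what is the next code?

X-34-25

Letter: letters move forward 2 places in the alphabet; N, P, R, T, V → X.
For the second component, each term is the sum of the two before it: 3, 5, 8, 13, 21 → 34.
Third component — alternating steps +1, −2, +1, −2, …: 26, 27, 25, 26, 24 → 25.
Combining the parts gives X-34-25.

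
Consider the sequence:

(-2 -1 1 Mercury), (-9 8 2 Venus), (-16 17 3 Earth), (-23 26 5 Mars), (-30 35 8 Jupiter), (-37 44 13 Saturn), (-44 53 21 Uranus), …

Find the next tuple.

(-51 62 34 Neptune)

First entry — −7 each step: -2, -9, -16, -23, -30, -37, -44 → -51.
Second entry — +9 each step: -1, 8, 17, 26, 35, 44, 53 → 62.
Third entry goes 1, 2, 3, 5, 8, 13, 21 → 34 (each term is the sum of the two before it).
Planet: runs through the planets Mercury→Neptune; Mercury, Venus, Earth, Mars, Jupiter, Saturn, Uranus → Neptune.
So the next tuple is (-51 62 34 Neptune).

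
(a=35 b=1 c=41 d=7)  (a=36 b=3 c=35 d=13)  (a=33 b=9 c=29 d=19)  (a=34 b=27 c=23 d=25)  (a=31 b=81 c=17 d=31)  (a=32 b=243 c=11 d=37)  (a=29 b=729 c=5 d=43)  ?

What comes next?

A: 35, 36, 33, 34, 31, 32, 29 → 30 (alternating steps +1, −3, +1, −3, …).
B: ×3 each step; 1, 3, 9, 27, 81, 243, 729 → 2187.
C — −6 each step: 41, 35, 29, 23, 17, 11, 5 → -1.
For the d, together with the c always sums to 48: 7, 13, 19, 25, 31, 37, 43 → 49.
Combining the parts gives (a=30 b=2187 c=-1 d=49).

(a=30 b=2187 c=-1 d=49)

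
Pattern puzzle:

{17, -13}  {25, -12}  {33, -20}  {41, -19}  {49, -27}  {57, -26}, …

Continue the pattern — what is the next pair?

First slot — +8 each step: 17, 25, 33, 41, 49, 57 → 65.
Second slot: alternating steps +1, −8, +1, −8, …; -13, -12, -20, -19, -27, -26 → -34.
So the next pair is {65, -34}.

{65, -34}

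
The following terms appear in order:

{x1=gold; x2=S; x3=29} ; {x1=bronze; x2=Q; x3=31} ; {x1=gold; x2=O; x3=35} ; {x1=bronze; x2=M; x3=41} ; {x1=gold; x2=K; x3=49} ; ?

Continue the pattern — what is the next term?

{x1=bronze; x2=I; x3=59}

X1: alternates gold ↔ bronze, so gold, bronze, gold, bronze, gold → bronze.
X2: letters move back 2 places in the alphabet, so S, Q, O, M, K → I.
X3: 29, 31, 35, 41, 49 → 59 (differences are 2, 4, 6, … (increasing by 2 each time)).
Combining the parts gives {x1=bronze; x2=I; x3=59}.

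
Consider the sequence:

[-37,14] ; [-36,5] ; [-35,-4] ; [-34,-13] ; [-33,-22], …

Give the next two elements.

[-32,-31], [-31,-40]

First part goes -37, -36, -35, -34, -33 → -32 → -31 (+1 each step).
Second part: −9 each step, so 14, 5, -4, -13, -22 → -31 → -40.
Putting the parts together: [-32,-31] and then [-31,-40].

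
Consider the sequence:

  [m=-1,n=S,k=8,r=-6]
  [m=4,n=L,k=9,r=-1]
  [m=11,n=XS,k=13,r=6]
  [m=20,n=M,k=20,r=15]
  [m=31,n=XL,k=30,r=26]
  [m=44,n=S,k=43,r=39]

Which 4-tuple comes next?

M goes -1, 4, 11, 20, 31, 44 → 59 (differences are 5, 7, 9, … (increasing by 2 each time)).
N — repeats S → L → XS → M → XL: S, L, XS, M, XL, S → L.
K — differences are 1, 4, 7, … (increasing by 3 each time): 8, 9, 13, 20, 30, 43 → 59.
R: always 5 less than the m, so -6, -1, 6, 15, 26, 39 → 54.
Combining the parts gives [m=59,n=L,k=59,r=54].

[m=59,n=L,k=59,r=54]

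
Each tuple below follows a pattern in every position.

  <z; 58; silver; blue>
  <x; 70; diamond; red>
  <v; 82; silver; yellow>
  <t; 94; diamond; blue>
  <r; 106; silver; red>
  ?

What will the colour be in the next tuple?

Colour: blue, red, yellow, blue, red → yellow (repeats blue → red → yellow).

yellow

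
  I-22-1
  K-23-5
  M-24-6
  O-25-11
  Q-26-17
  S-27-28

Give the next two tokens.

U-28-45 then W-29-73

Letter: letters move forward 2 places in the alphabet, so I, K, M, O, Q, S → U → W.
For the second component, +1 each step: 22, 23, 24, 25, 26, 27 → 28 → 29.
Third component: each term is the sum of the two before it, so 1, 5, 6, 11, 17, 28 → 45 → 73.
Putting the parts together: U-28-45 and then W-29-73.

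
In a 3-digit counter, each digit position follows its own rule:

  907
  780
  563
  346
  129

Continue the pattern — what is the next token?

First digit: 9, 7, 5, 3, 1 → 9 (−2 each step, mod 10).
Second digit — −2 each step, mod 10: 0, 8, 6, 4, 2 → 0.
Third digit: 7, 0, 3, 6, 9 → 2 (+3 each step, mod 10).
Combining the parts gives 902.

902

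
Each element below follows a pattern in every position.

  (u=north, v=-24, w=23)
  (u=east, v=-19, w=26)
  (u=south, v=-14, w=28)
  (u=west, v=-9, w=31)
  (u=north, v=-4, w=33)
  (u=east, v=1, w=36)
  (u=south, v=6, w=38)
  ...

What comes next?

U: repeats north → east → south → west; north, east, south, west, north, east, south → west.
V: -24, -19, -14, -9, -4, 1, 6 → 11 (+5 each step).
W: 23, 26, 28, 31, 33, 36, 38 → 41 (alternating steps +3, +2, +3, +2, …).
Putting it together: (u=west, v=11, w=41).

(u=west, v=11, w=41)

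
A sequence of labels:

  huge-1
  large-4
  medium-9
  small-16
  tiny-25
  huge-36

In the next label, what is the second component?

49

Second component goes 1, 4, 9, 16, 25, 36 → 49 (perfect squares: 1², 2², 3², …).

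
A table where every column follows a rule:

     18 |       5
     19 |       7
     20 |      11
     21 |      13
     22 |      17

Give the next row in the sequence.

23  19

First component — +1 each step: 18, 19, 20, 21, 22 → 23.
Second component: alternating steps +2, +4, +2, +4, …, so 5, 7, 11, 13, 17 → 19.
So the next row is 23  19.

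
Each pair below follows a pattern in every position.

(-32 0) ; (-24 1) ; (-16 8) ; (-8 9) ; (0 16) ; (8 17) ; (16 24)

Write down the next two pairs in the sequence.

First value: -32, -24, -16, -8, 0, 8, 16 → 24 → 32 (+8 each step).
Second value: alternating steps +1, +7, +1, +7, …, so 0, 1, 8, 9, 16, 17, 24 → 25 → 32.
Putting the parts together: (24 25) and then (32 32).

(24 25), (32 32)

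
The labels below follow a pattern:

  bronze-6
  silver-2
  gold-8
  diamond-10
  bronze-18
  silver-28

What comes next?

Rank: bronze, silver, gold, diamond, bronze, silver → gold (repeats bronze → silver → gold → diamond).
For the second component, each term is the sum of the two before it: 6, 2, 8, 10, 18, 28 → 46.
Putting it together: gold-46.

gold-46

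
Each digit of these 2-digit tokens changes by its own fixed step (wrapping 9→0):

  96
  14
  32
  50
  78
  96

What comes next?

First digit goes 9, 1, 3, 5, 7, 9 → 1 (+2 each step, mod 10).
Second digit goes 6, 4, 2, 0, 8, 6 → 4 (−2 each step, mod 10).
Putting it together: 14.

14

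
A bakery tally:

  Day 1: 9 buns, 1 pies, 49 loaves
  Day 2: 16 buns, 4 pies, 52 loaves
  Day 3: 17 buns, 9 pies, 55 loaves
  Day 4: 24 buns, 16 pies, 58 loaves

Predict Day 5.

25 buns, 25 pies, 61 loaves

For the buns, alternating steps +7, +1, +7, +1, …: 9, 16, 17, 24 → 25.
For the pies, perfect squares: 1², 2², 3², …: 1, 4, 9, 16 → 25.
Loaves: 49, 52, 55, 58 → 61 (+3 each step).
Combining the parts gives 25 buns, 25 pies, 61 loaves.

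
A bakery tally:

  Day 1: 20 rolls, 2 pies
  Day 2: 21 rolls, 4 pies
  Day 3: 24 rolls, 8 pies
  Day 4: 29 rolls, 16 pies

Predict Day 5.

36 rolls, 32 pies

For the rolls, differences are 1, 3, 5, … (increasing by 2 each time): 20, 21, 24, 29 → 36.
Pies: ×2 each step, so 2, 4, 8, 16 → 32.
So the next line is 36 rolls, 32 pies.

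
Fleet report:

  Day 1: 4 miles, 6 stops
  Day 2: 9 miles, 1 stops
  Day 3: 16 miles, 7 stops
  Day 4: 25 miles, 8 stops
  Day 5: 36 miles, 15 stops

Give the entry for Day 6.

Miles goes 4, 9, 16, 25, 36 → 49 (perfect squares: 2², 3², 4², …).
Stops: each term is the sum of the two before it, so 6, 1, 7, 8, 15 → 23.
So the next record is 49 miles, 23 stops.

49 miles, 23 stops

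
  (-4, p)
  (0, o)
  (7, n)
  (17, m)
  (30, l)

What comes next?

(46, k)

First entry: differences are 4, 7, 10, … (increasing by 3 each time), so -4, 0, 7, 17, 30 → 46.
Letter: letters move back 1 place in the alphabet; p, o, n, m, l → k.
Combining the parts gives (46, k).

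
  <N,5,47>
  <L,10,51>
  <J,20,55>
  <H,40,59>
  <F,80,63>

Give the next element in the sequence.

<D,160,67>

Letter goes N, L, J, H, F → D (letters move back 2 places in the alphabet).
For the second component, ×2 each step: 5, 10, 20, 40, 80 → 160.
Third component: 47, 51, 55, 59, 63 → 67 (+4 each step).
Combining the parts gives <D,160,67>.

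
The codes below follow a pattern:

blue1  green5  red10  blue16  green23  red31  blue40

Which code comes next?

Colour: repeats blue → green → red; blue, green, red, blue, green, red, blue → green.
Second component: differences are 4, 5, 6, … (increasing by 1 each time); 1, 5, 10, 16, 23, 31, 40 → 50.
So the next code is green50.

green50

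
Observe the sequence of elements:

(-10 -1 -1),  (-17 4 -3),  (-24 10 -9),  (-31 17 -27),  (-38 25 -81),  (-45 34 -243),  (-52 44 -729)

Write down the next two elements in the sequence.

(-59 55 -2187), (-66 67 -6561)

First component: −7 each step, so -10, -17, -24, -31, -38, -45, -52 → -59 → -66.
Second component goes -1, 4, 10, 17, 25, 34, 44 → 55 → 67 (differences are 5, 6, 7, … (increasing by 1 each time)).
Third component: ×3 each step, so -1, -3, -9, -27, -81, -243, -729 → -2187 → -6561.
So the next two elements are (-59 55 -2187) and (-66 67 -6561).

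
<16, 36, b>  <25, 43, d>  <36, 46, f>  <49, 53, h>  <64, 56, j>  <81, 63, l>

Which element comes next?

First part: perfect squares: 4², 5², 6², …; 16, 25, 36, 49, 64, 81 → 100.
For the second part, alternating steps +7, +3, +7, +3, …: 36, 43, 46, 53, 56, 63 → 66.
For the letter, letters move forward 2 places in the alphabet: b, d, f, h, j, l → n.
Combining the parts gives <100, 66, n>.

<100, 66, n>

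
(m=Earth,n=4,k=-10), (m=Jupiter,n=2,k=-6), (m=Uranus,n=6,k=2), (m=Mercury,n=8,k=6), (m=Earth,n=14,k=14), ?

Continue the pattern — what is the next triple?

M — repeats Earth → Jupiter → Uranus → Mercury: Earth, Jupiter, Uranus, Mercury, Earth → Jupiter.
N goes 4, 2, 6, 8, 14 → 22 (each term is the sum of the two before it).
K — alternating steps +4, +8, +4, +8, …: -10, -6, 2, 6, 14 → 18.
Combining the parts gives (m=Jupiter,n=22,k=18).

(m=Jupiter,n=22,k=18)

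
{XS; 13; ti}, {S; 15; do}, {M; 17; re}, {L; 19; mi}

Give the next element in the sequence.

{XL; 21; fa}

Size: XS, S, M, L → XL (runs through clothing sizes XS→XL).
Second slot: 13, 15, 17, 19 → 21 (+2 each step).
Note goes ti, do, re, mi → fa (runs through the solfège scale do→ti).
So the next element is {XL; 21; fa}.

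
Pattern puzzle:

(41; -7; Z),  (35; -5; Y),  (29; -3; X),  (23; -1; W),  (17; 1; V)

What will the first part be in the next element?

11

First part: 41, 35, 29, 23, 17 → 11 (−6 each step).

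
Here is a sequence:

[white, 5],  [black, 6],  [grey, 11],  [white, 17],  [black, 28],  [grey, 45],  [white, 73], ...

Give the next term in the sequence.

Shade: white, black, grey, white, black, grey, white → black (repeats white → black → grey).
For the second value, each term is the sum of the two before it: 5, 6, 11, 17, 28, 45, 73 → 118.
Putting it together: [black, 118].

[black, 118]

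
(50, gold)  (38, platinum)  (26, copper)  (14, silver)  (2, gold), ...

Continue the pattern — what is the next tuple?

First coordinate: −12 each step, so 50, 38, 26, 14, 2 → -10.
Metal: repeats gold → platinum → copper → silver; gold, platinum, copper, silver, gold → platinum.
So the next tuple is (-10, platinum).

(-10, platinum)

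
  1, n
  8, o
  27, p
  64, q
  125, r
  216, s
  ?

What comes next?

343, t

For the first slot, perfect cubes: 1³, 2³, 3³, …: 1, 8, 27, 64, 125, 216 → 343.
Letter: letters move forward 1 place in the alphabet; n, o, p, q, r, s → t.
Putting it together: 343, t.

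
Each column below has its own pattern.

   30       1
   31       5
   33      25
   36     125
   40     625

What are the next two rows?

45  3125; 51  15625

First component: differences are 1, 2, 3, … (increasing by 1 each time); 30, 31, 33, 36, 40 → 45 → 51.
For the second component, ×5 each step: 1, 5, 25, 125, 625 → 3125 → 15625.
So the next two rows are 45  3125 and 51  15625.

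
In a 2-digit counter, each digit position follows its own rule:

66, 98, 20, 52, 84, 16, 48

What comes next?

70

For the first digit, +3 each step, mod 10: 6, 9, 2, 5, 8, 1, 4 → 7.
Second digit — +2 each step, mod 10: 6, 8, 0, 2, 4, 6, 8 → 0.
So the next code is 70.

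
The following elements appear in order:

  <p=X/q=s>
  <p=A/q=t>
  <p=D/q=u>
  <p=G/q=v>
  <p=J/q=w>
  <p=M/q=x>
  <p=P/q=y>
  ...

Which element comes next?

<p=S/q=z>

For the p, letters move forward 3 places in the alphabet, wrapping Z→A: X, A, D, G, J, M, P → S.
Q goes s, t, u, v, w, x, y → z (letters move forward 1 place in the alphabet).
Combining the parts gives <p=S/q=z>.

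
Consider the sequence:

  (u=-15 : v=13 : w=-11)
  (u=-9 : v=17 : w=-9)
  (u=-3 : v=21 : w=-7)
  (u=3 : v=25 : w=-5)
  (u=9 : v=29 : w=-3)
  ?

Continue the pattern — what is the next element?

U — +6 each step: -15, -9, -3, 3, 9 → 15.
V: +4 each step, so 13, 17, 21, 25, 29 → 33.
W — +2 each step: -11, -9, -7, -5, -3 → -1.
Putting it together: (u=15 : v=33 : w=-1).

(u=15 : v=33 : w=-1)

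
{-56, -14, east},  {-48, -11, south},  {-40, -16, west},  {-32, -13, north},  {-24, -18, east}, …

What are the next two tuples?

First coordinate: -56, -48, -40, -32, -24 → -16 → -8 (+8 each step).
For the second coordinate, alternating steps +3, −5, +3, −5, …: -14, -11, -16, -13, -18 → -15 → -20.
For the direction, repeats east → south → west → north: east, south, west, north, east → south → west.
So the next two tuples are {-16, -15, south} and {-8, -20, west}.

{-16, -15, south}, {-8, -20, west}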